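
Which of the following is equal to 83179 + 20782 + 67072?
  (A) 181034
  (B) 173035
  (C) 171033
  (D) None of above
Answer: C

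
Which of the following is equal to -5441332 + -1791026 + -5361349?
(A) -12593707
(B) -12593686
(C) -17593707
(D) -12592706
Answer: A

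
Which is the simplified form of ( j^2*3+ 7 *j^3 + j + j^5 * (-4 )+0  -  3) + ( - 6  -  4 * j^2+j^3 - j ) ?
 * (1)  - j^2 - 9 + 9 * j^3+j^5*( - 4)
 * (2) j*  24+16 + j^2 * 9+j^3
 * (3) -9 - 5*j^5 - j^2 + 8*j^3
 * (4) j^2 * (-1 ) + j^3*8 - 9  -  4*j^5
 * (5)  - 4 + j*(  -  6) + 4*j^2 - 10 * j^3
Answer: 4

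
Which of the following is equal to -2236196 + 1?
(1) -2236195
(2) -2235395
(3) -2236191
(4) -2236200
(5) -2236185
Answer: 1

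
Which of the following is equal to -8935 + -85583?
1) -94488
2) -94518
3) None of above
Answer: 2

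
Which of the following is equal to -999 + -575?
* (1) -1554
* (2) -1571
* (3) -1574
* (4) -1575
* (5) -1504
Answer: 3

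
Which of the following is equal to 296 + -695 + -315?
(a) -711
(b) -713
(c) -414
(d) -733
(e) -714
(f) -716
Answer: e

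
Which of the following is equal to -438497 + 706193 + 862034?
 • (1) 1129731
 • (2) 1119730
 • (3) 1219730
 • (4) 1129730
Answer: 4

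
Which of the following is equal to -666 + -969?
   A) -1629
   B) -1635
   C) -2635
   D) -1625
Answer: B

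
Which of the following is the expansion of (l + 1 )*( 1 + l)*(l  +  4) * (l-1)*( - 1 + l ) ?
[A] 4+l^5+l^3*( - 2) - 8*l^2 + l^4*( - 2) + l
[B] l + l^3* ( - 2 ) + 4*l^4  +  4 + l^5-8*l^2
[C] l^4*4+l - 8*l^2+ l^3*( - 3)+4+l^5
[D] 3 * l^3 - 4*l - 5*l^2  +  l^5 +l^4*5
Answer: B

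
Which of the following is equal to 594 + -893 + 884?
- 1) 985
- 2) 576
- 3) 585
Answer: 3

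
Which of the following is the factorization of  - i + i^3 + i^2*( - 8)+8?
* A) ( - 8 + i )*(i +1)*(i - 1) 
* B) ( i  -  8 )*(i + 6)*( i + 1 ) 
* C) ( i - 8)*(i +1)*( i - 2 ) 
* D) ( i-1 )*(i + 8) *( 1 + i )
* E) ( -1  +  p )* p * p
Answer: A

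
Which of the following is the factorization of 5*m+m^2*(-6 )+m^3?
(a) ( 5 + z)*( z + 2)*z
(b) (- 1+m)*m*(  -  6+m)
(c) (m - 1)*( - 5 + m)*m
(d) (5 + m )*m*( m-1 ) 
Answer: c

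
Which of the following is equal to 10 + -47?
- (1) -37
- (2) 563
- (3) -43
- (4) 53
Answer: 1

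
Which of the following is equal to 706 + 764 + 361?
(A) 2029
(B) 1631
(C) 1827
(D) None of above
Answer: D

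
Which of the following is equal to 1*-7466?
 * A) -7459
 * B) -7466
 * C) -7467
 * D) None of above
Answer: B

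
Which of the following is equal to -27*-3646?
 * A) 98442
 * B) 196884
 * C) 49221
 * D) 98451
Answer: A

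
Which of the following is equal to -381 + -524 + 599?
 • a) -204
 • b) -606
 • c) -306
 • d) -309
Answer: c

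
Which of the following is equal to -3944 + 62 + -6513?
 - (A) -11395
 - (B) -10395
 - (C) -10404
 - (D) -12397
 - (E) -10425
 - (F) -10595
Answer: B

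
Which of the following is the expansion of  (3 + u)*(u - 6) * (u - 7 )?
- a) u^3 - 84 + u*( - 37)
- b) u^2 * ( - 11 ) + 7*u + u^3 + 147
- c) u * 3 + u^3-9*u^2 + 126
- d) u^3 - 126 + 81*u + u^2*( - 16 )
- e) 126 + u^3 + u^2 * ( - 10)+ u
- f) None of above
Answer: f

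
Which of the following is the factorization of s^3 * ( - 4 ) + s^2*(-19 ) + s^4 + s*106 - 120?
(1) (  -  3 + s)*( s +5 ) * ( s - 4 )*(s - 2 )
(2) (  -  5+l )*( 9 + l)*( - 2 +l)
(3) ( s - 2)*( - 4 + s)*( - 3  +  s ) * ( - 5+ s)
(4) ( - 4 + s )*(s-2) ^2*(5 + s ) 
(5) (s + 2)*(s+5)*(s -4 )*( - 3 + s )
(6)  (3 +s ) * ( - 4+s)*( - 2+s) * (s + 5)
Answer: 1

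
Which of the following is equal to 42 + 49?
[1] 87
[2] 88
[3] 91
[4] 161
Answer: 3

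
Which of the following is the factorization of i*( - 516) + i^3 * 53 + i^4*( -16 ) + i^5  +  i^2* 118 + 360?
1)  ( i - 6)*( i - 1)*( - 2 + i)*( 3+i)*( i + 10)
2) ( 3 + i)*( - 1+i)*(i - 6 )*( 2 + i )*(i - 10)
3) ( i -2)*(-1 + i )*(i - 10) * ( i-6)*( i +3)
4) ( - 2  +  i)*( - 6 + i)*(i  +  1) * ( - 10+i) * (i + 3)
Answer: 3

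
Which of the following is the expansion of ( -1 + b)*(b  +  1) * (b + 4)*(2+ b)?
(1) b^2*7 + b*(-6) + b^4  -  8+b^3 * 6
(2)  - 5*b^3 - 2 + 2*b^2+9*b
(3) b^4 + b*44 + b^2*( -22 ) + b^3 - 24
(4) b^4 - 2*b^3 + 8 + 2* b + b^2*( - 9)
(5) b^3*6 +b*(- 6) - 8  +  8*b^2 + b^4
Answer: 1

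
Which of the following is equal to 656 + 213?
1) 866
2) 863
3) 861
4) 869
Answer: 4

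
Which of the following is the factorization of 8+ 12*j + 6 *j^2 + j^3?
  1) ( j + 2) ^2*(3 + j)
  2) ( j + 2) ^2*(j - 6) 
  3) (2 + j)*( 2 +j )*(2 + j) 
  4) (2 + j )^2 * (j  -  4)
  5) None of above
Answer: 3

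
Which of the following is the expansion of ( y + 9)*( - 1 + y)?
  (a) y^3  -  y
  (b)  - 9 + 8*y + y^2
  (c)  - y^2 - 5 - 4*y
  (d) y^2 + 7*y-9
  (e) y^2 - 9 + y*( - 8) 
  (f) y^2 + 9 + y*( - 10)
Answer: b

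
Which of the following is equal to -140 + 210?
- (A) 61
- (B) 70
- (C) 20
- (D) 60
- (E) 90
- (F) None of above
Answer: B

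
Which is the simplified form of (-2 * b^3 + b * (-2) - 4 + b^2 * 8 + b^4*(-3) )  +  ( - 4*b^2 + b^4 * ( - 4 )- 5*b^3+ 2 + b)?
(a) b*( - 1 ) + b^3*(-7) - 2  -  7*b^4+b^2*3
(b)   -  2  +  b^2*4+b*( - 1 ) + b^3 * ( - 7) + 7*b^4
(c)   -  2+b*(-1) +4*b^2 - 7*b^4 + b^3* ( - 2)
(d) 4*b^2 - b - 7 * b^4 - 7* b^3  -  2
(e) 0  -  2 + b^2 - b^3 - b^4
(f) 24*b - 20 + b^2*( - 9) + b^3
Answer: d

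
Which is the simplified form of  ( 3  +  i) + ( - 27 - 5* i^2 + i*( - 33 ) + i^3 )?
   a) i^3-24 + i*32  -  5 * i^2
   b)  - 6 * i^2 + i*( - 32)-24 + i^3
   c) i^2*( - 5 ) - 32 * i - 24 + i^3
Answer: c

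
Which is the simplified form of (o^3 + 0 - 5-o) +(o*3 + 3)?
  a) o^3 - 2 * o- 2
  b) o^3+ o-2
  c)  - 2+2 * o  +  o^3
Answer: c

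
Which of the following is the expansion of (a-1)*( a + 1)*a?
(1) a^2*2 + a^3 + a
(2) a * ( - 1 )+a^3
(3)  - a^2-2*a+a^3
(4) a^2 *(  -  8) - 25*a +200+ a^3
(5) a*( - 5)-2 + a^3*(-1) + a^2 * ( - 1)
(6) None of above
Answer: 2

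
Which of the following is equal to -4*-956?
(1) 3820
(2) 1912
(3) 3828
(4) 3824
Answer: 4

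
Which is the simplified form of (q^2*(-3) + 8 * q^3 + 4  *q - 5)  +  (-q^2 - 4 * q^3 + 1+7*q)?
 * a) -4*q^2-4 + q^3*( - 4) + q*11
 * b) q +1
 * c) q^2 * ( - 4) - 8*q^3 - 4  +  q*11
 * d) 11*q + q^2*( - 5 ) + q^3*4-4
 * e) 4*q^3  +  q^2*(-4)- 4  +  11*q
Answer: e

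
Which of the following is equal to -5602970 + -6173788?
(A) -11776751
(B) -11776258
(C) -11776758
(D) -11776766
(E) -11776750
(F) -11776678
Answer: C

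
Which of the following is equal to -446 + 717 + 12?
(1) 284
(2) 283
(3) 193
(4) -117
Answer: 2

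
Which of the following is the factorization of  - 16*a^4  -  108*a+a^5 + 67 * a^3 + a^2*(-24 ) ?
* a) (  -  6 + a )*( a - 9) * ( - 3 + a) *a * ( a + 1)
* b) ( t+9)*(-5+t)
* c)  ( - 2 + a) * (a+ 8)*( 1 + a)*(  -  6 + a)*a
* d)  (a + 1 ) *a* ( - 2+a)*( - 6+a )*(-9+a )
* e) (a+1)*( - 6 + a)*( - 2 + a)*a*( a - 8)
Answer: d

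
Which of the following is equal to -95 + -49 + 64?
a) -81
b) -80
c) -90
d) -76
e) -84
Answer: b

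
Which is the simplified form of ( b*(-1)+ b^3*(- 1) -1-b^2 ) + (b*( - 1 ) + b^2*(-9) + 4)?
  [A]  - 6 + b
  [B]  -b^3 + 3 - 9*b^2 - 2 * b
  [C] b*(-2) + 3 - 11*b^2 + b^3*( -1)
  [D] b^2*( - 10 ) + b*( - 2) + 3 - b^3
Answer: D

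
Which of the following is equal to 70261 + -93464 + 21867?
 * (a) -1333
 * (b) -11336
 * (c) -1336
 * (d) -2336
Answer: c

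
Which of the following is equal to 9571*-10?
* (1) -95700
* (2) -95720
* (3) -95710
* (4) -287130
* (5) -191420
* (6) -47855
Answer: 3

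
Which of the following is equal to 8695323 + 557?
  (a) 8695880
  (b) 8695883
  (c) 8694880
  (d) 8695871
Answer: a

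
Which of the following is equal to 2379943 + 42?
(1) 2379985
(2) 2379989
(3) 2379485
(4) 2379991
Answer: 1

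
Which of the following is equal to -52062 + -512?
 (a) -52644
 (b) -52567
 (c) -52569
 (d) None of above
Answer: d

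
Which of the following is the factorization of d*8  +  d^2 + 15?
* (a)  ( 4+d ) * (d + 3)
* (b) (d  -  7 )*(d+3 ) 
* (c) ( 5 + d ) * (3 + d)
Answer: c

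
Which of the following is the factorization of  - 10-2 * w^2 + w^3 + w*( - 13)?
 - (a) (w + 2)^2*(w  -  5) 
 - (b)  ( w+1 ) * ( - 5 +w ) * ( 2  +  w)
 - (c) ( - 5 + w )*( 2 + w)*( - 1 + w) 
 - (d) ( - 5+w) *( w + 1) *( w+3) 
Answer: b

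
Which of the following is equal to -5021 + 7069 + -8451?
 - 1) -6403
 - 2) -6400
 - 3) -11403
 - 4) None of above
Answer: 1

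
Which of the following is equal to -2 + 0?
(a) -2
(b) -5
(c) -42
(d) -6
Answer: a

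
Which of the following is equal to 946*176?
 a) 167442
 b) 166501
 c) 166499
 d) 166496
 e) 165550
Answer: d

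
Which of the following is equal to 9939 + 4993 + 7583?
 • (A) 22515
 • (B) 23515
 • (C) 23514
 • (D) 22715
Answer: A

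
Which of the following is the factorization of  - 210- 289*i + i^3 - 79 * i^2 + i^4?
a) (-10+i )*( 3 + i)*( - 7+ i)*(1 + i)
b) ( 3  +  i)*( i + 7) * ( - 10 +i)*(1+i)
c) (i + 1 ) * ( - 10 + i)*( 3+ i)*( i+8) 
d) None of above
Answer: b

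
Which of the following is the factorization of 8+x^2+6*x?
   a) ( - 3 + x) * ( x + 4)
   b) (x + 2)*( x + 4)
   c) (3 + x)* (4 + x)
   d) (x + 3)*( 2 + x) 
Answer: b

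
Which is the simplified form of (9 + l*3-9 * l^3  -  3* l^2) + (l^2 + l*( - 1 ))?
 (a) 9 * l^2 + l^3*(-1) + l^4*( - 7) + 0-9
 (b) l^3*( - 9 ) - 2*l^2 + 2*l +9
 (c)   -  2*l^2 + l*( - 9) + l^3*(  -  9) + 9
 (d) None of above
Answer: b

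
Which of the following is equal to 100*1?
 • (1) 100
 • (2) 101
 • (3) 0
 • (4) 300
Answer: 1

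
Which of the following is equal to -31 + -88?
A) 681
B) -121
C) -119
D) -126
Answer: C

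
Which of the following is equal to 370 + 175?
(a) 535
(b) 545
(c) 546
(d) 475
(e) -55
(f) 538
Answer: b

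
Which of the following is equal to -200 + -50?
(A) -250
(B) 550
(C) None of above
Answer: A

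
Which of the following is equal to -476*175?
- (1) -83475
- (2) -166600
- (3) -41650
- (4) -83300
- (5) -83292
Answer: 4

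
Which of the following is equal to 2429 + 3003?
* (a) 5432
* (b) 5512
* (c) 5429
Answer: a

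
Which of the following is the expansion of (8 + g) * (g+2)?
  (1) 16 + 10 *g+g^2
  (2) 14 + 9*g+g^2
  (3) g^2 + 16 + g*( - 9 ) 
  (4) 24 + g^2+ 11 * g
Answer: 1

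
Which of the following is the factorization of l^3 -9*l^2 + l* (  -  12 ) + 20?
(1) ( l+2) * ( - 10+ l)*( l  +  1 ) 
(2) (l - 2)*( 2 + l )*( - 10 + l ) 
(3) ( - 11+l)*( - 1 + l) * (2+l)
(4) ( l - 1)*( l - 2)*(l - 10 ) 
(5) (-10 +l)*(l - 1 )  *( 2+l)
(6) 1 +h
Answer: 5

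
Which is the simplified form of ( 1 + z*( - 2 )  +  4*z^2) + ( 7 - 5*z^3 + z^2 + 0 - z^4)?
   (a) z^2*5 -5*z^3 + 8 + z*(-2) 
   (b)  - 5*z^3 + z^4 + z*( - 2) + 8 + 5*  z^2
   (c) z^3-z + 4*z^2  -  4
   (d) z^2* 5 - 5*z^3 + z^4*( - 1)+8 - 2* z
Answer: d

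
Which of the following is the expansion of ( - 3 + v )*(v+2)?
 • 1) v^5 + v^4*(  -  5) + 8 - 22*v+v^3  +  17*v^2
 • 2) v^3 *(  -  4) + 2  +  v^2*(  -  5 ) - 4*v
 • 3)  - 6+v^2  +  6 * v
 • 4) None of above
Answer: 4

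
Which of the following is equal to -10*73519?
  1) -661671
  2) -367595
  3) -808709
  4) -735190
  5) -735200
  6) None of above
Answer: 4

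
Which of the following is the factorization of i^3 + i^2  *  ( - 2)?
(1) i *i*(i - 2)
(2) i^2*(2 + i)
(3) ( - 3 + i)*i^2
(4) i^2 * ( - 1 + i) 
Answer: 1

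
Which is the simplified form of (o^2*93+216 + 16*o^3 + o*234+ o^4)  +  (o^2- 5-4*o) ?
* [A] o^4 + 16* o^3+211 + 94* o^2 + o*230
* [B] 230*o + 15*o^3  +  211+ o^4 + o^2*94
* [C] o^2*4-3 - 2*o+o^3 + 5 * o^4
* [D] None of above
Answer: A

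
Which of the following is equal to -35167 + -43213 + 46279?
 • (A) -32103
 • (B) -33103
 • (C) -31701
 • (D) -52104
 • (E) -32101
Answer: E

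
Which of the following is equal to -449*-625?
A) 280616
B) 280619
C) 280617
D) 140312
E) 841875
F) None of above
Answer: F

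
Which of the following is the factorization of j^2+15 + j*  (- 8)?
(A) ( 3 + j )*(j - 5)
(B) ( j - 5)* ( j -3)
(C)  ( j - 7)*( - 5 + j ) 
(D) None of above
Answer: B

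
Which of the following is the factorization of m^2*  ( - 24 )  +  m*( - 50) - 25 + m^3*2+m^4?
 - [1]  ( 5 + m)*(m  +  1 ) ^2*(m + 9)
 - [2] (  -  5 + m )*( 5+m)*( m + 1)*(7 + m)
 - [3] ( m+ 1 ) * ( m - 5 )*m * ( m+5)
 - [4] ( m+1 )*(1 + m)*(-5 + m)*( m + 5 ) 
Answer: 4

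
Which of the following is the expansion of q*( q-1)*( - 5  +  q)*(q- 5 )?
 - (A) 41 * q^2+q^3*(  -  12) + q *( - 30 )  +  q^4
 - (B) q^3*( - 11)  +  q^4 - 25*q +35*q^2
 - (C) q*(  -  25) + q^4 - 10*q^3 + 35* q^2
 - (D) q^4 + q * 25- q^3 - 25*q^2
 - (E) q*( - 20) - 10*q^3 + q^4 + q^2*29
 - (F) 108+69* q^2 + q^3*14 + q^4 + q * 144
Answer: B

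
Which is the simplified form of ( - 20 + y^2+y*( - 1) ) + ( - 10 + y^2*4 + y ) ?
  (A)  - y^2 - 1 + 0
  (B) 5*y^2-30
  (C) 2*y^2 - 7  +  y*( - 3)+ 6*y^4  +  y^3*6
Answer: B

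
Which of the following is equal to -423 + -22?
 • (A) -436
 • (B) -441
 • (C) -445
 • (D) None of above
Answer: C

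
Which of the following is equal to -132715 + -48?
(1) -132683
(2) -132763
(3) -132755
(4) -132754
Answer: 2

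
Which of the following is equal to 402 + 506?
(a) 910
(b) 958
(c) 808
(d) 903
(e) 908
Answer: e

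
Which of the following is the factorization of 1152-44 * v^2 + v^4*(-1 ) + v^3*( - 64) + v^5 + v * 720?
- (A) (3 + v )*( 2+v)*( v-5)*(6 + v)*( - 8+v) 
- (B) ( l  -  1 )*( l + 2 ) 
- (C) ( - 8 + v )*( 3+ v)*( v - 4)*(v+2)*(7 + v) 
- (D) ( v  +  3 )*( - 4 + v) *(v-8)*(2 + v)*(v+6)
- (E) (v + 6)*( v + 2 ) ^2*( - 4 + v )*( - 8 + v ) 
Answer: D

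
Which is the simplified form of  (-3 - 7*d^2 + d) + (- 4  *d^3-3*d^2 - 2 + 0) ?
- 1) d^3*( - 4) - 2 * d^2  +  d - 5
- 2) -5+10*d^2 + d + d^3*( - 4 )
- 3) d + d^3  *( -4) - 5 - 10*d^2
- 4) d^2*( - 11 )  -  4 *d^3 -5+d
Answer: 3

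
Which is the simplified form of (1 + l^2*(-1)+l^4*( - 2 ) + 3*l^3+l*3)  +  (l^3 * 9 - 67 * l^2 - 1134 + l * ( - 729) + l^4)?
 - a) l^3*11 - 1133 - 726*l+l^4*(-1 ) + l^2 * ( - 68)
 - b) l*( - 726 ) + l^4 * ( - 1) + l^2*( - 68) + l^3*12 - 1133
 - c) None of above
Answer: b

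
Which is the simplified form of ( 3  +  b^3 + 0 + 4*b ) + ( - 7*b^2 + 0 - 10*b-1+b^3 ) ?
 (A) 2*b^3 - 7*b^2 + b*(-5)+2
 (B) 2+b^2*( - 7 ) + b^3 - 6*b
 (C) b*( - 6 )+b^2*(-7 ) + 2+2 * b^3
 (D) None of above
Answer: C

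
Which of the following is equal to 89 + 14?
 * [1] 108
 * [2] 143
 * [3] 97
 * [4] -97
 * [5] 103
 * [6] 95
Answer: 5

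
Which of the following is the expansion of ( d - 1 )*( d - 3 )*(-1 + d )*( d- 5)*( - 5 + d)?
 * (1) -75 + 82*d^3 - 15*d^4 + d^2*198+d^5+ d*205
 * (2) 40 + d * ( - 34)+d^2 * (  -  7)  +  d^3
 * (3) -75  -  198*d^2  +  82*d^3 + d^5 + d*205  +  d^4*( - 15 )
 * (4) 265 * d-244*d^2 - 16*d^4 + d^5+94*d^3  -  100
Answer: 3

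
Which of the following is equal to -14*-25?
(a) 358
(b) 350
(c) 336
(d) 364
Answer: b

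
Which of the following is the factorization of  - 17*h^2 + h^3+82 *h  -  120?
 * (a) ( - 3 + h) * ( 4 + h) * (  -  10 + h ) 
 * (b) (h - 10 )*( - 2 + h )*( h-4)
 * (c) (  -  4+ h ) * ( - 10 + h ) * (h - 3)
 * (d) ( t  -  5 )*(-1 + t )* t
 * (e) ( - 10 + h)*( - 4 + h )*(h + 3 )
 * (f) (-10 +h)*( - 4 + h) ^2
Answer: c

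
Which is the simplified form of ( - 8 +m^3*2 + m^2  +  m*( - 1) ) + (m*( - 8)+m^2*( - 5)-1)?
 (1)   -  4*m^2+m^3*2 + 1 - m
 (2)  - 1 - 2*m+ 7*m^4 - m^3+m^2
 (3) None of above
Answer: 3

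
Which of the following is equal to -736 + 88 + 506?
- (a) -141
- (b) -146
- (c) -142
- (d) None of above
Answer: c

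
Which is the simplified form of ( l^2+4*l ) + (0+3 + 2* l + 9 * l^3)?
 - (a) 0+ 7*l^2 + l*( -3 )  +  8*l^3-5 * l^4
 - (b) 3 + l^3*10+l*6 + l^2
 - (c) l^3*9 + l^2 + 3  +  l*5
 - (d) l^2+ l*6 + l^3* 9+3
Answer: d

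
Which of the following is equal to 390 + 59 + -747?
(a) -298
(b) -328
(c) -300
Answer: a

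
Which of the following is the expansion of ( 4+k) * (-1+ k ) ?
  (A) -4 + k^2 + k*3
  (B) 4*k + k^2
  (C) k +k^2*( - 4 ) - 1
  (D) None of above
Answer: A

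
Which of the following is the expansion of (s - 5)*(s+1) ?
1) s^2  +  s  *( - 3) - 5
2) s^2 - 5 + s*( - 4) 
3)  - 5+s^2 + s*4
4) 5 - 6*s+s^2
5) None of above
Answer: 2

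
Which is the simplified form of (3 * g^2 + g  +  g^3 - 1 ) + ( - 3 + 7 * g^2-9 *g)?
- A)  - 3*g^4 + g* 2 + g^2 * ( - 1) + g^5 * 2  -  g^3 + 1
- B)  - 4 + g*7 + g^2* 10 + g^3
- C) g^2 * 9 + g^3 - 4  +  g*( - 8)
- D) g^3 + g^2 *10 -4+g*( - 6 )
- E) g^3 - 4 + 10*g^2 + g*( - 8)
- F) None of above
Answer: E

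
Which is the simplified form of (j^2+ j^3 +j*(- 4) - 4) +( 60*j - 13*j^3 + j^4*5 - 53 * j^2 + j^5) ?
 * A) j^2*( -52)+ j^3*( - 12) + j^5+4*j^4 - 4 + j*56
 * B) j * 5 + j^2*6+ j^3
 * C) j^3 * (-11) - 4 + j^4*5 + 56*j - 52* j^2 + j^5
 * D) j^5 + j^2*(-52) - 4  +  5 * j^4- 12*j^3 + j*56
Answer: D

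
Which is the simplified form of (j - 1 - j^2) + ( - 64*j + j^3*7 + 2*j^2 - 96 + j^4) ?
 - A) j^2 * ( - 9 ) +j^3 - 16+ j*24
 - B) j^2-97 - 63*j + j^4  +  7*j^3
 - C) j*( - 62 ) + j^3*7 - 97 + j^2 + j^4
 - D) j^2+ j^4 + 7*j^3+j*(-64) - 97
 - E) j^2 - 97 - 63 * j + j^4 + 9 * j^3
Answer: B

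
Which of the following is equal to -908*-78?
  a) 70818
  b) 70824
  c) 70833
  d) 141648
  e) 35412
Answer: b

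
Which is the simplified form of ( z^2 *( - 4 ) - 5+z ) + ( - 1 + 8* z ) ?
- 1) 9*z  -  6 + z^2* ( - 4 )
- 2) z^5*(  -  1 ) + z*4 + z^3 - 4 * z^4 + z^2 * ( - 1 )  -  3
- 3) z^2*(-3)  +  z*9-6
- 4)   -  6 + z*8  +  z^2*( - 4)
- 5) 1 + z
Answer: 1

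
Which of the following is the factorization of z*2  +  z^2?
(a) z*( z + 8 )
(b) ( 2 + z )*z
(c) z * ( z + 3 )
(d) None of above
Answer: b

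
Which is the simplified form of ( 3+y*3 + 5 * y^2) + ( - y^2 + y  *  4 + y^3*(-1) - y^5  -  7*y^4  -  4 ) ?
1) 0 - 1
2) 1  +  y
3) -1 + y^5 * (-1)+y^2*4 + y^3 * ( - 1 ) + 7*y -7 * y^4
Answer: 3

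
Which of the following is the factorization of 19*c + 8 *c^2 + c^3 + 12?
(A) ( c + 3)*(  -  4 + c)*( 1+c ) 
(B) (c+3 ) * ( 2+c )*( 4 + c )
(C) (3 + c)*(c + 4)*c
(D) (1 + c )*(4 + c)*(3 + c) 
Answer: D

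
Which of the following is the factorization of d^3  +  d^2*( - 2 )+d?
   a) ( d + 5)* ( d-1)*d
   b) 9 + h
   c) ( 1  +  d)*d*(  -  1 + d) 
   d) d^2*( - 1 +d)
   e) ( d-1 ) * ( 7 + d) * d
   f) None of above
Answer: f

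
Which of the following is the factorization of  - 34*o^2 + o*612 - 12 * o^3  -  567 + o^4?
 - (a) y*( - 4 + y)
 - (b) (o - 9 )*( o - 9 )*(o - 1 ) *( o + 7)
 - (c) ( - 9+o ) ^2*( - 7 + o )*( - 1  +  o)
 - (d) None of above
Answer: b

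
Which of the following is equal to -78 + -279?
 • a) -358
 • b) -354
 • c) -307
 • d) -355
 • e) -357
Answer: e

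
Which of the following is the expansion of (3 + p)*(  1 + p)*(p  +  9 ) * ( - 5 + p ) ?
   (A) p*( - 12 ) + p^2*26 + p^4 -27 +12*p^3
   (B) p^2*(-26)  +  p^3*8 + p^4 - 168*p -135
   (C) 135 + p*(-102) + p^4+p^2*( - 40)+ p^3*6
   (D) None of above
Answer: B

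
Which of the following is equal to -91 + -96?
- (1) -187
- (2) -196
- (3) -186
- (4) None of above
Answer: 1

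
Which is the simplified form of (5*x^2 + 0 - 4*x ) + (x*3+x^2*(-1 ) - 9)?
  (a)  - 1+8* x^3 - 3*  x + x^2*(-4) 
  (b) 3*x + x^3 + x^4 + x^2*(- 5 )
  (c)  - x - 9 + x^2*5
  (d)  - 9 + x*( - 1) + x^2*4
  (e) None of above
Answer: d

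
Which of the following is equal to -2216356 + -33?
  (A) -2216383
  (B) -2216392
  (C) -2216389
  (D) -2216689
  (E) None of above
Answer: C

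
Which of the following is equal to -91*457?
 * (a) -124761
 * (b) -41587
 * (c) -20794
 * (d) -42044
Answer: b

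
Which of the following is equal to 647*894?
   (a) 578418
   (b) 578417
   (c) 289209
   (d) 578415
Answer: a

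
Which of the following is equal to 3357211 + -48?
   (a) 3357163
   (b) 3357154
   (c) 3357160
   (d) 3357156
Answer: a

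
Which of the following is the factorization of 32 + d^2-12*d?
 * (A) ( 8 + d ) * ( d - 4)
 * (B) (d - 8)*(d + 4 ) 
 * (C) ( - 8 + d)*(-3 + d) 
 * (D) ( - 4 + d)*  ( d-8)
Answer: D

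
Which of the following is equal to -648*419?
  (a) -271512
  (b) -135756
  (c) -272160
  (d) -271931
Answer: a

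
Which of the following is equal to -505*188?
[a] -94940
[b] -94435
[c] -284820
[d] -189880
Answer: a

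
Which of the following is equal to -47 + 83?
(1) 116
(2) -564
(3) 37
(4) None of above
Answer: 4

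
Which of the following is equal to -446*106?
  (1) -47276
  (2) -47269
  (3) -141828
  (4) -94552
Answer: 1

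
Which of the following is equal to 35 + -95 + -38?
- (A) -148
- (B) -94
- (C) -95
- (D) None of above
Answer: D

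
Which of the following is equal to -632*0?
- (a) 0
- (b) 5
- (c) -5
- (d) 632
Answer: a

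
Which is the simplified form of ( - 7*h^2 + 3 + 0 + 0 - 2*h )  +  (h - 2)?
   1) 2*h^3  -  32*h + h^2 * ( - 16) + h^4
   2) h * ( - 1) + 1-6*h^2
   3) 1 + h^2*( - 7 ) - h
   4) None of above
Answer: 3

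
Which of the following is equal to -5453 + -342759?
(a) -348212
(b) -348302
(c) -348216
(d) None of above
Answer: a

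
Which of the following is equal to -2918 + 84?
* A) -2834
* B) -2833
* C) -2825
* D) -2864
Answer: A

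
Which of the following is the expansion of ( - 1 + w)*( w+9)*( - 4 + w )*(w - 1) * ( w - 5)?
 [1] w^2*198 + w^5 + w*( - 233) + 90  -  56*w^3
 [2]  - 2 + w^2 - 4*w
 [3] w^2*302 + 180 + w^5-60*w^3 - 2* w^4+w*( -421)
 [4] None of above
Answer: 3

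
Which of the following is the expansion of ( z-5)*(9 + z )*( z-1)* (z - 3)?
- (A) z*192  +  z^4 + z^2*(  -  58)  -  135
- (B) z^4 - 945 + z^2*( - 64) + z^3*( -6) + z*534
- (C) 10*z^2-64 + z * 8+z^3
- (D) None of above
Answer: A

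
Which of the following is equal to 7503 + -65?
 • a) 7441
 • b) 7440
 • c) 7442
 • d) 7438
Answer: d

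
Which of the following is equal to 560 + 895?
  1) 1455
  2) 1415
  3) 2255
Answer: 1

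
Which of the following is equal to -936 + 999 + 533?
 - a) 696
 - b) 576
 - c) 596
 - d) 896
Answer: c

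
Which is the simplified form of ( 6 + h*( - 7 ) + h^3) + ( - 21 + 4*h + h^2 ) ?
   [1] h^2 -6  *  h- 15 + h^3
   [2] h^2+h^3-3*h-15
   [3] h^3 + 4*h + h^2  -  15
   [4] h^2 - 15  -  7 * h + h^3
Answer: 2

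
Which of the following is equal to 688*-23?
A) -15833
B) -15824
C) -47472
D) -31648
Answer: B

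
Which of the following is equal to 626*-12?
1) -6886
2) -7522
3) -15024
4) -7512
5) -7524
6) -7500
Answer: 4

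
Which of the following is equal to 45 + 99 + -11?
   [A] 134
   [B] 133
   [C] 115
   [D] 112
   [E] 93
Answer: B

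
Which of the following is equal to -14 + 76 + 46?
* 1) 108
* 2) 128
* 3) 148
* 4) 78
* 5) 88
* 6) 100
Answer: 1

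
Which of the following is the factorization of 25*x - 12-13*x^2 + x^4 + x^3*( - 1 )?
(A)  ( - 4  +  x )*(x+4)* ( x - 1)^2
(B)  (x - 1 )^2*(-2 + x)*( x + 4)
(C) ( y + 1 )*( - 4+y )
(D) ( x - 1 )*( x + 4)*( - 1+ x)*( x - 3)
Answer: D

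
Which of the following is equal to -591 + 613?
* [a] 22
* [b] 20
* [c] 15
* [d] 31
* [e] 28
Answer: a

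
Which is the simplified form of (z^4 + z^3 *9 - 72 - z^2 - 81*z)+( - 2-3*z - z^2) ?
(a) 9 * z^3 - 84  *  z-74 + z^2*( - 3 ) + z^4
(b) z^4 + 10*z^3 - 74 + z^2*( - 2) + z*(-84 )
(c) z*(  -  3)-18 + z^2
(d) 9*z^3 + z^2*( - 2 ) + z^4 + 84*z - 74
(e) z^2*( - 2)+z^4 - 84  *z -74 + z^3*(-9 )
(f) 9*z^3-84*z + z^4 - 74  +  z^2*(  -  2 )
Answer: f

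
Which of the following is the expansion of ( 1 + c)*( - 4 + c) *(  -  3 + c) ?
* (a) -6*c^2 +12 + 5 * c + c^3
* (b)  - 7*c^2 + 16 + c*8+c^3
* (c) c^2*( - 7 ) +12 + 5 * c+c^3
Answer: a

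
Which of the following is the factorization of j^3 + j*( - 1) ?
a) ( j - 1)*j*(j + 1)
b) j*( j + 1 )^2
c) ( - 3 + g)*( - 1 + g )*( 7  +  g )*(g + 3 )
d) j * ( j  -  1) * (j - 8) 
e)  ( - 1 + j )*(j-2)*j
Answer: a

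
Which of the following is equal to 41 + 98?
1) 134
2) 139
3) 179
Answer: 2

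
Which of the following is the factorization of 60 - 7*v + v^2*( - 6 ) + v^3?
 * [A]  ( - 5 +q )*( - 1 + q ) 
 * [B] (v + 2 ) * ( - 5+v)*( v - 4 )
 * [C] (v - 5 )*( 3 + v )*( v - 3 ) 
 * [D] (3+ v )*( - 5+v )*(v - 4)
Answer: D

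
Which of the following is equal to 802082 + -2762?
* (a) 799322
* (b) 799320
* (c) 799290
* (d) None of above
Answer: b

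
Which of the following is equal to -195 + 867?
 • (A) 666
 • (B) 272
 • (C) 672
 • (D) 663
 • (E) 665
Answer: C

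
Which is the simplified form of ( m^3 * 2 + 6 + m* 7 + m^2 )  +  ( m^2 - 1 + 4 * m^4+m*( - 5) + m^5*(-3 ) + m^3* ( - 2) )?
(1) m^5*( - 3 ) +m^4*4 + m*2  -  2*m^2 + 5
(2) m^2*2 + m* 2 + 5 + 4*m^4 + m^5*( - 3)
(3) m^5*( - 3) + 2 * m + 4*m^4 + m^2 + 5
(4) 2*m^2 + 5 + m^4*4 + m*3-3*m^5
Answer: 2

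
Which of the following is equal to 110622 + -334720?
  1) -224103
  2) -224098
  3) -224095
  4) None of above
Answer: 2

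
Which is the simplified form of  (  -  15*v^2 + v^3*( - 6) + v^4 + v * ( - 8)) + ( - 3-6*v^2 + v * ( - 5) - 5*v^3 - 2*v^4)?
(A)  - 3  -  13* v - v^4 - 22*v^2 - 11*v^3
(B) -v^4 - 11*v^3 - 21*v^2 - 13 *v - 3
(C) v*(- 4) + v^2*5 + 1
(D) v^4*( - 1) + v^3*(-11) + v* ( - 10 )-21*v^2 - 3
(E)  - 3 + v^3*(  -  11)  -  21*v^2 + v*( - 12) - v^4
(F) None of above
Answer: B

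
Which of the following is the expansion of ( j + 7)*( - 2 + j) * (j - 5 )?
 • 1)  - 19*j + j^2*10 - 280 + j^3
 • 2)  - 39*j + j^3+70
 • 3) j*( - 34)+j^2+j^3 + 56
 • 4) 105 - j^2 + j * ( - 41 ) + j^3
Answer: 2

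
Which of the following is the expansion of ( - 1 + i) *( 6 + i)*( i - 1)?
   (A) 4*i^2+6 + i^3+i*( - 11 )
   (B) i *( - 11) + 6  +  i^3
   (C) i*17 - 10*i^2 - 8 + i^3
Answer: A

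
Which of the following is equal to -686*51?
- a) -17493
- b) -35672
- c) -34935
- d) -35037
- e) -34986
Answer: e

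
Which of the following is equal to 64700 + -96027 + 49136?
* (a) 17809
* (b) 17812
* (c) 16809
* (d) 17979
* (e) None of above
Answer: a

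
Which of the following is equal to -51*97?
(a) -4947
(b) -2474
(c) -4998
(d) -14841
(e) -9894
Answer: a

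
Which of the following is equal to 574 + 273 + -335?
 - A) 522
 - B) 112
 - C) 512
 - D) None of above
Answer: C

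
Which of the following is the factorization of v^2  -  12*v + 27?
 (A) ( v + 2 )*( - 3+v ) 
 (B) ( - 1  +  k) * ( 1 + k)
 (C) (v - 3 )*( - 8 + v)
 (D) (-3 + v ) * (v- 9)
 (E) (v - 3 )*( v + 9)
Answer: D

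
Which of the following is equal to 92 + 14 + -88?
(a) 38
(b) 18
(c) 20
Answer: b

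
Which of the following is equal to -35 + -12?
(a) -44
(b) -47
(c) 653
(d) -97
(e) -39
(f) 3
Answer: b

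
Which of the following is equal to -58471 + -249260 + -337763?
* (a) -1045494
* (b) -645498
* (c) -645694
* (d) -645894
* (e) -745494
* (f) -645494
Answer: f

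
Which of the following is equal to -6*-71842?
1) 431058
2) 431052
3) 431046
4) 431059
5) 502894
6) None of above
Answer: 2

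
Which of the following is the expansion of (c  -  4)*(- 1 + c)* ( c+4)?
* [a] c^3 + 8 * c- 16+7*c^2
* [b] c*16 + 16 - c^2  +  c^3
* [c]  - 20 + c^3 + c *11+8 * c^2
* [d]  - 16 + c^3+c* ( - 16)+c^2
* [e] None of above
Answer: e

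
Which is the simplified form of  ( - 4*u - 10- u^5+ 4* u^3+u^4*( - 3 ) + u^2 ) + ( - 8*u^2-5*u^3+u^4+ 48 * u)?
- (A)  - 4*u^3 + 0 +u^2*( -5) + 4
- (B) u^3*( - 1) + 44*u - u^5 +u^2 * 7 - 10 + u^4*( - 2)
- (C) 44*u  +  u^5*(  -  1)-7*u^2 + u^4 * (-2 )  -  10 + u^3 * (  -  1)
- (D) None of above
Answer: C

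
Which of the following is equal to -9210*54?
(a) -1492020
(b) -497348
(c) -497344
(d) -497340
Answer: d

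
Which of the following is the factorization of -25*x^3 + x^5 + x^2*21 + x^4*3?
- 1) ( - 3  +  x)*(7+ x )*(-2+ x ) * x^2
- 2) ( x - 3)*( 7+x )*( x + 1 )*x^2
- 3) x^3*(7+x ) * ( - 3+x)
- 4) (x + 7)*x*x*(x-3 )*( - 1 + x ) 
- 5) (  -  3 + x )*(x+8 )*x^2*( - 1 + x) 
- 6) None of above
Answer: 4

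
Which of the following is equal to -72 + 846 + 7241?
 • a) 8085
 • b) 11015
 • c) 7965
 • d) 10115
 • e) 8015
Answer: e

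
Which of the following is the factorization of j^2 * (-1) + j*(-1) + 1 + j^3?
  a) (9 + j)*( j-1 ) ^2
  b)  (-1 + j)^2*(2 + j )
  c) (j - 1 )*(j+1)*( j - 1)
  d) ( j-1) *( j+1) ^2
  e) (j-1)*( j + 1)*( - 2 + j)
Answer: c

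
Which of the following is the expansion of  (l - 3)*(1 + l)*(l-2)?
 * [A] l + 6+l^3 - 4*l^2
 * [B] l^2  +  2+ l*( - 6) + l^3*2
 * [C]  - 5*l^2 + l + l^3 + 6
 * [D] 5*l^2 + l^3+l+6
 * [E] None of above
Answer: A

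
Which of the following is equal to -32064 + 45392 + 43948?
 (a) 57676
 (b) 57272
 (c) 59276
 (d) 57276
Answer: d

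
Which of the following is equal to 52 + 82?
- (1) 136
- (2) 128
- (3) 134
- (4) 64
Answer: 3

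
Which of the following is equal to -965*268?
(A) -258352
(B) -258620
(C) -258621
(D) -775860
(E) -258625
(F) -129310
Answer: B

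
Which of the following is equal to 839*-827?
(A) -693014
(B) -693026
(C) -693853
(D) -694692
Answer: C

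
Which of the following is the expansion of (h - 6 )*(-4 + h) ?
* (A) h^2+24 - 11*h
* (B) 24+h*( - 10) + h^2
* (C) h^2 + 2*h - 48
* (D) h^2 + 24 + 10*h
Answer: B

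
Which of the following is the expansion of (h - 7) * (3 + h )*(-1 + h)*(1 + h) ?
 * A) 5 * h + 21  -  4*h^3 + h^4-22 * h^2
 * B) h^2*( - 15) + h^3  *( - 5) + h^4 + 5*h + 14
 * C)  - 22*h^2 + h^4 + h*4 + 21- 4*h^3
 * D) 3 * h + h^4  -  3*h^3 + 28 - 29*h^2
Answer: C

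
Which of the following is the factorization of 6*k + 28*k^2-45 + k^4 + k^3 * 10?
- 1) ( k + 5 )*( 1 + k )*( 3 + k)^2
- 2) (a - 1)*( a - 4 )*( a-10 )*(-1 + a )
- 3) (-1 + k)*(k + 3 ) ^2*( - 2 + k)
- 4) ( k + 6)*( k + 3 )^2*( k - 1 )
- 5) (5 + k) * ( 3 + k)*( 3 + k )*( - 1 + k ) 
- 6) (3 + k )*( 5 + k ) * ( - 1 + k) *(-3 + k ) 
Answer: 5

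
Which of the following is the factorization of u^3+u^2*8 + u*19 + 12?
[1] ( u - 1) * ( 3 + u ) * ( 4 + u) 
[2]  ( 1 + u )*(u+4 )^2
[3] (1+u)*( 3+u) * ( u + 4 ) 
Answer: 3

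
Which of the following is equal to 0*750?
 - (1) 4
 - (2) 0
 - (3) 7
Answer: 2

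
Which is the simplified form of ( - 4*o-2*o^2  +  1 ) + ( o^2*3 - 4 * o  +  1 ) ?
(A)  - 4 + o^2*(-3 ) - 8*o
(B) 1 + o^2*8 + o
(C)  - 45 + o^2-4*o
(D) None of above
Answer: D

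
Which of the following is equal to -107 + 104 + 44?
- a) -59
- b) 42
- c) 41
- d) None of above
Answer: c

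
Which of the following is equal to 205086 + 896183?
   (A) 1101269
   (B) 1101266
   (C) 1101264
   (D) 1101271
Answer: A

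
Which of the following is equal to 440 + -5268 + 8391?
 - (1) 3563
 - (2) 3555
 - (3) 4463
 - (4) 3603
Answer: 1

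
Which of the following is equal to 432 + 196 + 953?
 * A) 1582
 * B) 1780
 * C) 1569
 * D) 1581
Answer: D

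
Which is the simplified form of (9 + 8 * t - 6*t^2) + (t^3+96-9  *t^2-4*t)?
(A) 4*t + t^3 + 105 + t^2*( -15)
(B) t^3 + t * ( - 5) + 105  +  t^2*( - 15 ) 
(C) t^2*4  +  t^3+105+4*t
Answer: A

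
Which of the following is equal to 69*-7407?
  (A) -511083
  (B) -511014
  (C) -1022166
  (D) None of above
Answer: A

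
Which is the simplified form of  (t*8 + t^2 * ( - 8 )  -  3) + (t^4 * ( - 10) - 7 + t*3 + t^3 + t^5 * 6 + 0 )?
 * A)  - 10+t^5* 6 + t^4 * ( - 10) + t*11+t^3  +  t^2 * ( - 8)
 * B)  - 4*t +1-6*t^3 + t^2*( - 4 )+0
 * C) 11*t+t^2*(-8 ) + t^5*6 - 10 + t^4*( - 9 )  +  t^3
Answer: A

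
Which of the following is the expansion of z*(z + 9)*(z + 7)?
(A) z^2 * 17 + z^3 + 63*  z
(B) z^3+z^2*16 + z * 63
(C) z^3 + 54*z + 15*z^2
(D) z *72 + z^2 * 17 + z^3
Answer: B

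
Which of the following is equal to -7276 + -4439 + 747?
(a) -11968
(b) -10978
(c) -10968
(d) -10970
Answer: c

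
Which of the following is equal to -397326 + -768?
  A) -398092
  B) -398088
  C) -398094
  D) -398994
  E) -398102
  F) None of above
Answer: C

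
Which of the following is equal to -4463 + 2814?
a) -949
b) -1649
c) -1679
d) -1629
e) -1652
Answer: b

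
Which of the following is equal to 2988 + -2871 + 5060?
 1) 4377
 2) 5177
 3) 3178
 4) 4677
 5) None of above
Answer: 2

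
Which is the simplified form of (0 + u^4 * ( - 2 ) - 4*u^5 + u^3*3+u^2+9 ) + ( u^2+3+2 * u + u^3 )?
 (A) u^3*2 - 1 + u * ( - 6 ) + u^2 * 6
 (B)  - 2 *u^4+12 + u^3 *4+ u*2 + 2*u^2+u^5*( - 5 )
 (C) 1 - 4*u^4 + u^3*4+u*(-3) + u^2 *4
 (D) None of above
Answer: D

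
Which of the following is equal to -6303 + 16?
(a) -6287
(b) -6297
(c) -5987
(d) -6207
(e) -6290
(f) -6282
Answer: a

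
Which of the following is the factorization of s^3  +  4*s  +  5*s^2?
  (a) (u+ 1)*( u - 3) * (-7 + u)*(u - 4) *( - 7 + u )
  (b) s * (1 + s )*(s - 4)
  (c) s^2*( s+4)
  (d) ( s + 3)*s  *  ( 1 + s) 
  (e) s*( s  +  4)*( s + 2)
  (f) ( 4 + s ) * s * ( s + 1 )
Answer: f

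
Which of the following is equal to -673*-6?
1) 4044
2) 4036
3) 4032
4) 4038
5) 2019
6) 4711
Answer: 4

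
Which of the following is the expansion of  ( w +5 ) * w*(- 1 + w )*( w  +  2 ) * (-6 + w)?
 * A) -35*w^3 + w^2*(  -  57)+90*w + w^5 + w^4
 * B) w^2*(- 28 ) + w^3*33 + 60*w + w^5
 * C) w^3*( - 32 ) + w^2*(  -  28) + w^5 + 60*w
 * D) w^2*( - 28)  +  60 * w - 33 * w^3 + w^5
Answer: D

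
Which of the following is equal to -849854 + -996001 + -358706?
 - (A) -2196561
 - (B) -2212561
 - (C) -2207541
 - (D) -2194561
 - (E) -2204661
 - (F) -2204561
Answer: F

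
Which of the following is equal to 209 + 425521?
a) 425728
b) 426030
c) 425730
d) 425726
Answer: c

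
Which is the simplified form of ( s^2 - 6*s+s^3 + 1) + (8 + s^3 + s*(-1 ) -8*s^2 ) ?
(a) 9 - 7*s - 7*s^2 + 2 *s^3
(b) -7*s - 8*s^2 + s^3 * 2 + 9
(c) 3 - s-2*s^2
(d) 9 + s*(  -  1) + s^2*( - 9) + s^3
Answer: a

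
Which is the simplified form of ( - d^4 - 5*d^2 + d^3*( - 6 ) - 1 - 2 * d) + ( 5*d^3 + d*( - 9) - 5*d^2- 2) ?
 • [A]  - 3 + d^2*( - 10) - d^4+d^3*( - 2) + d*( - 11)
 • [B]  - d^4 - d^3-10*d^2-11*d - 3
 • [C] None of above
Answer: B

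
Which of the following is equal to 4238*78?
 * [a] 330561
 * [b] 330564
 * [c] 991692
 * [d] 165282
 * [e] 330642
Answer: b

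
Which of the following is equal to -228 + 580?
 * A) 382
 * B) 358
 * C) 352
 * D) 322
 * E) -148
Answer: C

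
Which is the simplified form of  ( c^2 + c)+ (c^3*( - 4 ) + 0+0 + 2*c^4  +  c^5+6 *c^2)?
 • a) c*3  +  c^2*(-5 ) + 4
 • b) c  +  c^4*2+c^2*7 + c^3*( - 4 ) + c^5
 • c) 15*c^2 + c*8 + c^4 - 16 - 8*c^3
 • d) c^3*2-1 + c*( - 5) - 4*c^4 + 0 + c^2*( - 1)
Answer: b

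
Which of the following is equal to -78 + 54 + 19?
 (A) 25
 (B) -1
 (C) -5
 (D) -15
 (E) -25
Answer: C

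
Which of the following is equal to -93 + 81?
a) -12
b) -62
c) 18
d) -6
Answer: a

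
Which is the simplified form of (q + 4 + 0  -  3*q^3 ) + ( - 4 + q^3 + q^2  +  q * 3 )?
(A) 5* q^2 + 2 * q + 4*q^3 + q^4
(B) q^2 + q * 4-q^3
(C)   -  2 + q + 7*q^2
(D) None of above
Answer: D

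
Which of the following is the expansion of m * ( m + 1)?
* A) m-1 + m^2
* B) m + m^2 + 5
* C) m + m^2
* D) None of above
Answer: C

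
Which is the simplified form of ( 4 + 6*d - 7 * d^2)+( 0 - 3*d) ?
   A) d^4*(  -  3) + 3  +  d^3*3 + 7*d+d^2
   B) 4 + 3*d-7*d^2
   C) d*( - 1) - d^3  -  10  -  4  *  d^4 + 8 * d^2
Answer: B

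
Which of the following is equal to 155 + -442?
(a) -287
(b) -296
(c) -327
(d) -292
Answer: a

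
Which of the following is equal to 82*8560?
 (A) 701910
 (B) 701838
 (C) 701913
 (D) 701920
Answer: D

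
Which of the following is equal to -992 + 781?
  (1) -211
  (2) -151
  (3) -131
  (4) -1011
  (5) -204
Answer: 1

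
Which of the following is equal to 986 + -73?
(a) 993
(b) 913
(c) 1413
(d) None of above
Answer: b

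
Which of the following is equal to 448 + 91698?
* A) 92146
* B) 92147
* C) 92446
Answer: A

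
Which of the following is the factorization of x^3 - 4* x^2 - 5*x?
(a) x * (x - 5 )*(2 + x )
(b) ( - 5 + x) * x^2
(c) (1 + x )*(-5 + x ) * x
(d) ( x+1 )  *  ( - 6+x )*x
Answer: c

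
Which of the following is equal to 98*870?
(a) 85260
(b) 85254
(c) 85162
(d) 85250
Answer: a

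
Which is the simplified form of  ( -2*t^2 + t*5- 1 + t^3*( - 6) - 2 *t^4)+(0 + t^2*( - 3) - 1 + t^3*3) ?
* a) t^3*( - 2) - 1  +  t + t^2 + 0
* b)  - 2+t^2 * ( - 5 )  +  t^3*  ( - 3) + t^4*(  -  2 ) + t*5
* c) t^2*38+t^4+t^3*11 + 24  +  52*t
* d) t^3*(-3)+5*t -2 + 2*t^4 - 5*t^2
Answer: b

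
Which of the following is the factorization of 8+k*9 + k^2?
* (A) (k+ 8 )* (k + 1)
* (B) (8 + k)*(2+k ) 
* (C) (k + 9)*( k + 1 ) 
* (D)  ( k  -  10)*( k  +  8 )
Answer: A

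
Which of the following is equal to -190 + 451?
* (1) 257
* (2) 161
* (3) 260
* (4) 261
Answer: 4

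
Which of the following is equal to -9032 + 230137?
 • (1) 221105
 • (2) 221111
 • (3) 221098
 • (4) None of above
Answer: 1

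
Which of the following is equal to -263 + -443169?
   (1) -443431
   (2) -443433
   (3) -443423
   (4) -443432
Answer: 4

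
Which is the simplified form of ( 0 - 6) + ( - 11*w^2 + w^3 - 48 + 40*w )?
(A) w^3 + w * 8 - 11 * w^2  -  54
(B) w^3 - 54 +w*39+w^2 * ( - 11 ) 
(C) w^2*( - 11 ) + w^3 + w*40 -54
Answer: C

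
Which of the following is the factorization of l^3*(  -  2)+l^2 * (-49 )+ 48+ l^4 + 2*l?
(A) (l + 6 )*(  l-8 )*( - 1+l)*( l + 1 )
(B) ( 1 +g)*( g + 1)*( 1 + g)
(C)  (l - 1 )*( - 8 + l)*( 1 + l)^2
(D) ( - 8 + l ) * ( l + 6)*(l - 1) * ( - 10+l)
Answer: A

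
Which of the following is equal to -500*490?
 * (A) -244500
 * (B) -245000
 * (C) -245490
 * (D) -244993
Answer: B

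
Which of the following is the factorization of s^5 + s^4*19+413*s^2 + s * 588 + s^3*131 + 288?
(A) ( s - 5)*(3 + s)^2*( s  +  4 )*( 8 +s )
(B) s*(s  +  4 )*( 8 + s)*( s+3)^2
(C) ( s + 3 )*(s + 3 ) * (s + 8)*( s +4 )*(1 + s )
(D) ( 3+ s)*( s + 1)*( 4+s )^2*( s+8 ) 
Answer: C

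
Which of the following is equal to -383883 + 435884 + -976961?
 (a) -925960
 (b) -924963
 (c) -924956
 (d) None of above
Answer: d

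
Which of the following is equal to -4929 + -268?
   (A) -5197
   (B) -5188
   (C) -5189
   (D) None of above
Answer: A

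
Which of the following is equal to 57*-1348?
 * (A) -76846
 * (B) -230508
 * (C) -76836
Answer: C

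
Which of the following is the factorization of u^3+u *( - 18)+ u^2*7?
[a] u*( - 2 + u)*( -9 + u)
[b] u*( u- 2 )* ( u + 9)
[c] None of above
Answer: b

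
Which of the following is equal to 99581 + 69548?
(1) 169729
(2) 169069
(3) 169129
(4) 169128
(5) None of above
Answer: 3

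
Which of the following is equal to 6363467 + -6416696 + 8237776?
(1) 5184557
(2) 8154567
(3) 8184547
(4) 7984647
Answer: 3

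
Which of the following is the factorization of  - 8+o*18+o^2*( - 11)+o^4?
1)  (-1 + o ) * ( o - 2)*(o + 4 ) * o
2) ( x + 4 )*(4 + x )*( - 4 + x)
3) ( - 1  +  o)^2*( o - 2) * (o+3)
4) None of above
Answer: 4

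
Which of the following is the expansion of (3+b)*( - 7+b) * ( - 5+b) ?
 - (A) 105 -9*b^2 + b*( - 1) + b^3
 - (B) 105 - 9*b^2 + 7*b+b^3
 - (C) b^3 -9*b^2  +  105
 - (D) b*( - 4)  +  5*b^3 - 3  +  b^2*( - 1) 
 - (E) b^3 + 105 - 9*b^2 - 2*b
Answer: A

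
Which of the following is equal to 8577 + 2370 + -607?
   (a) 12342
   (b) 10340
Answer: b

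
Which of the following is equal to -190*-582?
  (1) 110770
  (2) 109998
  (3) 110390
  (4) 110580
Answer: 4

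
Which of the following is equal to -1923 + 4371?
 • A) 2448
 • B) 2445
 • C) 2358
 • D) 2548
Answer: A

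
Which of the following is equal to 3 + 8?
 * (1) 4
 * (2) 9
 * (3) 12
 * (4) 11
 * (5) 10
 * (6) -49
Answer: 4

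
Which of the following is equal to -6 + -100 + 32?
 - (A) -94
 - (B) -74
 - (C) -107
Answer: B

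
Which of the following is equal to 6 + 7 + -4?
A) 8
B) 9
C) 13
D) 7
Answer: B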